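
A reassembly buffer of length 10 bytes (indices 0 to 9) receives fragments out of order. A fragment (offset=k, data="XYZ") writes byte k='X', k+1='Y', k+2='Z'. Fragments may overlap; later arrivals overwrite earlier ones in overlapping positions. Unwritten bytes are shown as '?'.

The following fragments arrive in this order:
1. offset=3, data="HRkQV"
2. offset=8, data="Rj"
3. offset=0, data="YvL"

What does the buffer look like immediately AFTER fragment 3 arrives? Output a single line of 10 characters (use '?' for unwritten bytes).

Answer: YvLHRkQVRj

Derivation:
Fragment 1: offset=3 data="HRkQV" -> buffer=???HRkQV??
Fragment 2: offset=8 data="Rj" -> buffer=???HRkQVRj
Fragment 3: offset=0 data="YvL" -> buffer=YvLHRkQVRj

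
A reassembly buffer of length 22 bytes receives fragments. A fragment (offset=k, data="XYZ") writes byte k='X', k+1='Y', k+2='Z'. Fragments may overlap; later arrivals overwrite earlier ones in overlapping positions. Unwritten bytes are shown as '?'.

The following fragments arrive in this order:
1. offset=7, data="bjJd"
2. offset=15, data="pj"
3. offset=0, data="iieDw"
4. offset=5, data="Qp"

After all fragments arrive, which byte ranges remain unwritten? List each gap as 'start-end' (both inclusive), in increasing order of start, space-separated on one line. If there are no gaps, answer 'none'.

Answer: 11-14 17-21

Derivation:
Fragment 1: offset=7 len=4
Fragment 2: offset=15 len=2
Fragment 3: offset=0 len=5
Fragment 4: offset=5 len=2
Gaps: 11-14 17-21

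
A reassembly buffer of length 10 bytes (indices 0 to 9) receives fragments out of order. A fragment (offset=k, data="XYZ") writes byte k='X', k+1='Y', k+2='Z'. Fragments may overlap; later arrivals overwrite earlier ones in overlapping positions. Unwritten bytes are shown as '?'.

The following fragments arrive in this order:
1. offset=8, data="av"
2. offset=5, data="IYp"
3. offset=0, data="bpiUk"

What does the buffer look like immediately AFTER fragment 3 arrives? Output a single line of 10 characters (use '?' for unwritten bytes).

Fragment 1: offset=8 data="av" -> buffer=????????av
Fragment 2: offset=5 data="IYp" -> buffer=?????IYpav
Fragment 3: offset=0 data="bpiUk" -> buffer=bpiUkIYpav

Answer: bpiUkIYpav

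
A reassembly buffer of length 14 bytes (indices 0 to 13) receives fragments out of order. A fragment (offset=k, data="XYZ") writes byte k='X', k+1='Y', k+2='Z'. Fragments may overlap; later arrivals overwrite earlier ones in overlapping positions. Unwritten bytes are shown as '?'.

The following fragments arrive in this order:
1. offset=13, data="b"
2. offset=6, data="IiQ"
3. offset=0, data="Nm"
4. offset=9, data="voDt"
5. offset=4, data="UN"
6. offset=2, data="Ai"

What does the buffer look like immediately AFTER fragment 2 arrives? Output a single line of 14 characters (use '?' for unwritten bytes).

Fragment 1: offset=13 data="b" -> buffer=?????????????b
Fragment 2: offset=6 data="IiQ" -> buffer=??????IiQ????b

Answer: ??????IiQ????b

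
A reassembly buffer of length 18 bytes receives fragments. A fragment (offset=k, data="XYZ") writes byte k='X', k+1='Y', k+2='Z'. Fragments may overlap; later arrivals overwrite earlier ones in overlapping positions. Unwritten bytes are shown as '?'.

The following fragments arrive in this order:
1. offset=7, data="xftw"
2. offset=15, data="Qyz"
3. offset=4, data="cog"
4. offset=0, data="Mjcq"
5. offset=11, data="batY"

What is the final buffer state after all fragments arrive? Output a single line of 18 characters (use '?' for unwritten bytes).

Fragment 1: offset=7 data="xftw" -> buffer=???????xftw???????
Fragment 2: offset=15 data="Qyz" -> buffer=???????xftw????Qyz
Fragment 3: offset=4 data="cog" -> buffer=????cogxftw????Qyz
Fragment 4: offset=0 data="Mjcq" -> buffer=Mjcqcogxftw????Qyz
Fragment 5: offset=11 data="batY" -> buffer=MjcqcogxftwbatYQyz

Answer: MjcqcogxftwbatYQyz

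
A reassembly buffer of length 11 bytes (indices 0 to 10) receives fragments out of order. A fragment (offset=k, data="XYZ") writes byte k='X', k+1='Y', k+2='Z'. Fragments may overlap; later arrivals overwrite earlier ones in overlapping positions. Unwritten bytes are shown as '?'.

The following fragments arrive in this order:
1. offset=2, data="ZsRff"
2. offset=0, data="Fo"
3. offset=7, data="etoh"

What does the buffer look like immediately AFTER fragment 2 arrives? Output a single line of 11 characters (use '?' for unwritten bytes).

Answer: FoZsRff????

Derivation:
Fragment 1: offset=2 data="ZsRff" -> buffer=??ZsRff????
Fragment 2: offset=0 data="Fo" -> buffer=FoZsRff????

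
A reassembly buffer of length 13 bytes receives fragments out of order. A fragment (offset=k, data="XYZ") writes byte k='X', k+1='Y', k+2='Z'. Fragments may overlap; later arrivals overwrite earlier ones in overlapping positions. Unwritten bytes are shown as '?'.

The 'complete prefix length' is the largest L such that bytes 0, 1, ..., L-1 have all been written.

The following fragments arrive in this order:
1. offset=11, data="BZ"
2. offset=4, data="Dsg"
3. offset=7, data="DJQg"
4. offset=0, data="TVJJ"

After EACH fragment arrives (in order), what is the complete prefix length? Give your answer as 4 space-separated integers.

Fragment 1: offset=11 data="BZ" -> buffer=???????????BZ -> prefix_len=0
Fragment 2: offset=4 data="Dsg" -> buffer=????Dsg????BZ -> prefix_len=0
Fragment 3: offset=7 data="DJQg" -> buffer=????DsgDJQgBZ -> prefix_len=0
Fragment 4: offset=0 data="TVJJ" -> buffer=TVJJDsgDJQgBZ -> prefix_len=13

Answer: 0 0 0 13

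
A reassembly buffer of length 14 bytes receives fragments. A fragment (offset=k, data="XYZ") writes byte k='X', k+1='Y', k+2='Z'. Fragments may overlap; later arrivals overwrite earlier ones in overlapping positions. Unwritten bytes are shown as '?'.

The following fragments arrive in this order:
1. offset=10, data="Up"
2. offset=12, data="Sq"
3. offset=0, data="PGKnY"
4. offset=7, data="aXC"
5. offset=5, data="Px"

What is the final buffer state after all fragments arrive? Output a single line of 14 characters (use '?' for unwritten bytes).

Fragment 1: offset=10 data="Up" -> buffer=??????????Up??
Fragment 2: offset=12 data="Sq" -> buffer=??????????UpSq
Fragment 3: offset=0 data="PGKnY" -> buffer=PGKnY?????UpSq
Fragment 4: offset=7 data="aXC" -> buffer=PGKnY??aXCUpSq
Fragment 5: offset=5 data="Px" -> buffer=PGKnYPxaXCUpSq

Answer: PGKnYPxaXCUpSq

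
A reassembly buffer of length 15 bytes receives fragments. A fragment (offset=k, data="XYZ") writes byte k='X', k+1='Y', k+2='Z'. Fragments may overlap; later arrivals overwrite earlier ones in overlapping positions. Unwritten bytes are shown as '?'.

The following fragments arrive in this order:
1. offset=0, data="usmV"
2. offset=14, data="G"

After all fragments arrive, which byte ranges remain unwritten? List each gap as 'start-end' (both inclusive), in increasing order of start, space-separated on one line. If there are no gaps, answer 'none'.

Answer: 4-13

Derivation:
Fragment 1: offset=0 len=4
Fragment 2: offset=14 len=1
Gaps: 4-13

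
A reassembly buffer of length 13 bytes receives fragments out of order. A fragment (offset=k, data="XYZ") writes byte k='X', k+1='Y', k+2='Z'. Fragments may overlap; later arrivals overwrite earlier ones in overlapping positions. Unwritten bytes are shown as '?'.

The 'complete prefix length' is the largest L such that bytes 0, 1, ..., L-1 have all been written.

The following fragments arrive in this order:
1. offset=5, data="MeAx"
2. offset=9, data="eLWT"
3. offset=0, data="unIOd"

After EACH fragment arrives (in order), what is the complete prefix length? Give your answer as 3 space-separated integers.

Answer: 0 0 13

Derivation:
Fragment 1: offset=5 data="MeAx" -> buffer=?????MeAx???? -> prefix_len=0
Fragment 2: offset=9 data="eLWT" -> buffer=?????MeAxeLWT -> prefix_len=0
Fragment 3: offset=0 data="unIOd" -> buffer=unIOdMeAxeLWT -> prefix_len=13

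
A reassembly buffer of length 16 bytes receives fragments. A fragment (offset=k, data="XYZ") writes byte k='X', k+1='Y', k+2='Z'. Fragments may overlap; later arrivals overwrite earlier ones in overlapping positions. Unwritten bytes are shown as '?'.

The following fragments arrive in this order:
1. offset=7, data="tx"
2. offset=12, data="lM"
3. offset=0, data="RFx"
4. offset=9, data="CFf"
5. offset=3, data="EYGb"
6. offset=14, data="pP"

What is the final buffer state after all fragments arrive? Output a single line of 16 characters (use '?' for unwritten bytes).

Fragment 1: offset=7 data="tx" -> buffer=???????tx???????
Fragment 2: offset=12 data="lM" -> buffer=???????tx???lM??
Fragment 3: offset=0 data="RFx" -> buffer=RFx????tx???lM??
Fragment 4: offset=9 data="CFf" -> buffer=RFx????txCFflM??
Fragment 5: offset=3 data="EYGb" -> buffer=RFxEYGbtxCFflM??
Fragment 6: offset=14 data="pP" -> buffer=RFxEYGbtxCFflMpP

Answer: RFxEYGbtxCFflMpP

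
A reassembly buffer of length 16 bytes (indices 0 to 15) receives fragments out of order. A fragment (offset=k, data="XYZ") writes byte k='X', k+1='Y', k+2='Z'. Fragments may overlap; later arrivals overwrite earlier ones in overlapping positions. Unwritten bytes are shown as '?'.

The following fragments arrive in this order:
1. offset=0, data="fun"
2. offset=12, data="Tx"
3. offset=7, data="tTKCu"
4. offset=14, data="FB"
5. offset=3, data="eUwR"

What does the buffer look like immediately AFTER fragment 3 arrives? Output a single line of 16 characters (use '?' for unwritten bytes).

Fragment 1: offset=0 data="fun" -> buffer=fun?????????????
Fragment 2: offset=12 data="Tx" -> buffer=fun?????????Tx??
Fragment 3: offset=7 data="tTKCu" -> buffer=fun????tTKCuTx??

Answer: fun????tTKCuTx??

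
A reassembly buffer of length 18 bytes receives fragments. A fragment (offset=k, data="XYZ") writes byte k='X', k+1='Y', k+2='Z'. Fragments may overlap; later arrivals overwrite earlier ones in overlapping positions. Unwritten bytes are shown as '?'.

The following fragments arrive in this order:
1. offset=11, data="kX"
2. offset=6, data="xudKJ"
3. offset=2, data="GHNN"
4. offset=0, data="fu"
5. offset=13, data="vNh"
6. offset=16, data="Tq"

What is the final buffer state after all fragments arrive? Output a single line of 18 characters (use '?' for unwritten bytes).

Fragment 1: offset=11 data="kX" -> buffer=???????????kX?????
Fragment 2: offset=6 data="xudKJ" -> buffer=??????xudKJkX?????
Fragment 3: offset=2 data="GHNN" -> buffer=??GHNNxudKJkX?????
Fragment 4: offset=0 data="fu" -> buffer=fuGHNNxudKJkX?????
Fragment 5: offset=13 data="vNh" -> buffer=fuGHNNxudKJkXvNh??
Fragment 6: offset=16 data="Tq" -> buffer=fuGHNNxudKJkXvNhTq

Answer: fuGHNNxudKJkXvNhTq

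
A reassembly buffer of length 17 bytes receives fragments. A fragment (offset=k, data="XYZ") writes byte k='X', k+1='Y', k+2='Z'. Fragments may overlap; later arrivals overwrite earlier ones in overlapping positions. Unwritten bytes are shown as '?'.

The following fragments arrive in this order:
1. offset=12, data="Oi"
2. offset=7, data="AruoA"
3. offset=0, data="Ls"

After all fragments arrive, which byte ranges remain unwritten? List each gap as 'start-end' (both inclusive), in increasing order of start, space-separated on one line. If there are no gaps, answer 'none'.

Fragment 1: offset=12 len=2
Fragment 2: offset=7 len=5
Fragment 3: offset=0 len=2
Gaps: 2-6 14-16

Answer: 2-6 14-16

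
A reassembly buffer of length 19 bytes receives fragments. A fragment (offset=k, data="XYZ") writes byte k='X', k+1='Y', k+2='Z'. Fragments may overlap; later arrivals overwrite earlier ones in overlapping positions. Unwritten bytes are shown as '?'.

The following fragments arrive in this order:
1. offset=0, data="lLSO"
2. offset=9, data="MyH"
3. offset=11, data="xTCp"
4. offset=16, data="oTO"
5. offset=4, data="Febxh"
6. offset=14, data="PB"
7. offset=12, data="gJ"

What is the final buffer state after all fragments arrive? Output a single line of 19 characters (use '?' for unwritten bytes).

Answer: lLSOFebxhMyxgJPBoTO

Derivation:
Fragment 1: offset=0 data="lLSO" -> buffer=lLSO???????????????
Fragment 2: offset=9 data="MyH" -> buffer=lLSO?????MyH???????
Fragment 3: offset=11 data="xTCp" -> buffer=lLSO?????MyxTCp????
Fragment 4: offset=16 data="oTO" -> buffer=lLSO?????MyxTCp?oTO
Fragment 5: offset=4 data="Febxh" -> buffer=lLSOFebxhMyxTCp?oTO
Fragment 6: offset=14 data="PB" -> buffer=lLSOFebxhMyxTCPBoTO
Fragment 7: offset=12 data="gJ" -> buffer=lLSOFebxhMyxgJPBoTO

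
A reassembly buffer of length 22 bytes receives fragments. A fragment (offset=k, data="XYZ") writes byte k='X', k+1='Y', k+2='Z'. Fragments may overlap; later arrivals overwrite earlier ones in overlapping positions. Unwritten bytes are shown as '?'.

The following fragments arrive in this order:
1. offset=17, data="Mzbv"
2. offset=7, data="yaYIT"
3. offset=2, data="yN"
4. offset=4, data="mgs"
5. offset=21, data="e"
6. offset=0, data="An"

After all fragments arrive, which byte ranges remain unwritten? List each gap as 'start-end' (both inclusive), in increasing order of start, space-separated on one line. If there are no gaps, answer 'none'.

Answer: 12-16

Derivation:
Fragment 1: offset=17 len=4
Fragment 2: offset=7 len=5
Fragment 3: offset=2 len=2
Fragment 4: offset=4 len=3
Fragment 5: offset=21 len=1
Fragment 6: offset=0 len=2
Gaps: 12-16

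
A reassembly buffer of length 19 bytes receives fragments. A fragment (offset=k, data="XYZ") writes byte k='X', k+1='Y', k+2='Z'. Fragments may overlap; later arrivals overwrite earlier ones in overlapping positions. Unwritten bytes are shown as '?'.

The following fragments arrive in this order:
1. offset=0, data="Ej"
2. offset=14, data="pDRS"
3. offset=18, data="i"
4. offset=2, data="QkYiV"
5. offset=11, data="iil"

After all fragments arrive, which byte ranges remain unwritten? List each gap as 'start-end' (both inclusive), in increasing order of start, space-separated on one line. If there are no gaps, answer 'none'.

Fragment 1: offset=0 len=2
Fragment 2: offset=14 len=4
Fragment 3: offset=18 len=1
Fragment 4: offset=2 len=5
Fragment 5: offset=11 len=3
Gaps: 7-10

Answer: 7-10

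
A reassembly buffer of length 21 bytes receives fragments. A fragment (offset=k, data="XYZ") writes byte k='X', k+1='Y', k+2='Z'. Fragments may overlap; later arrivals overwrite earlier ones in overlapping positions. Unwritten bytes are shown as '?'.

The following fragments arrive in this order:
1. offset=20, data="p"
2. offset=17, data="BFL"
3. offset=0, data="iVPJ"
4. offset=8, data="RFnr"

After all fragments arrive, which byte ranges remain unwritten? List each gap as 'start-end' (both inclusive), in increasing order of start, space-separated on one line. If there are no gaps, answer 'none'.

Fragment 1: offset=20 len=1
Fragment 2: offset=17 len=3
Fragment 3: offset=0 len=4
Fragment 4: offset=8 len=4
Gaps: 4-7 12-16

Answer: 4-7 12-16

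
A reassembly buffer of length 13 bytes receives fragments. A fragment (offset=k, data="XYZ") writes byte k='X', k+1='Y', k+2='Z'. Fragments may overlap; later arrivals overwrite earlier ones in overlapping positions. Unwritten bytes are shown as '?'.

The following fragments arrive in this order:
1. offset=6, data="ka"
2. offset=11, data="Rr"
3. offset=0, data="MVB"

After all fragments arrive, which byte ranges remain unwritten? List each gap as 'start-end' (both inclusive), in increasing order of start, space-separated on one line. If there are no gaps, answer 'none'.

Answer: 3-5 8-10

Derivation:
Fragment 1: offset=6 len=2
Fragment 2: offset=11 len=2
Fragment 3: offset=0 len=3
Gaps: 3-5 8-10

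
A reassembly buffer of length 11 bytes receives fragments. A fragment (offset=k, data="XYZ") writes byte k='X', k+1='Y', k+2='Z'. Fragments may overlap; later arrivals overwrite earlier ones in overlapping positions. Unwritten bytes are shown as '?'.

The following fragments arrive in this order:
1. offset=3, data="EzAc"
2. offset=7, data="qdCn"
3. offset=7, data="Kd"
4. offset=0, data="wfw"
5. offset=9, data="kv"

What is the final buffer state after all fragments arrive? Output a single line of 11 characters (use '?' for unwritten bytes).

Fragment 1: offset=3 data="EzAc" -> buffer=???EzAc????
Fragment 2: offset=7 data="qdCn" -> buffer=???EzAcqdCn
Fragment 3: offset=7 data="Kd" -> buffer=???EzAcKdCn
Fragment 4: offset=0 data="wfw" -> buffer=wfwEzAcKdCn
Fragment 5: offset=9 data="kv" -> buffer=wfwEzAcKdkv

Answer: wfwEzAcKdkv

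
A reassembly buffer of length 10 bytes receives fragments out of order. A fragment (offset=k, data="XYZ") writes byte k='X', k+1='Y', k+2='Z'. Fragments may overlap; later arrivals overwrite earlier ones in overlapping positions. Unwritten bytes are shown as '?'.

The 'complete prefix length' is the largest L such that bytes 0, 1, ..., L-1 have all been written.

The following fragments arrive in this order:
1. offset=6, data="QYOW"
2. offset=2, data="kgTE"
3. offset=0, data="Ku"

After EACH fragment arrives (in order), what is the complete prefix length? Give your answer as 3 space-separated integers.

Answer: 0 0 10

Derivation:
Fragment 1: offset=6 data="QYOW" -> buffer=??????QYOW -> prefix_len=0
Fragment 2: offset=2 data="kgTE" -> buffer=??kgTEQYOW -> prefix_len=0
Fragment 3: offset=0 data="Ku" -> buffer=KukgTEQYOW -> prefix_len=10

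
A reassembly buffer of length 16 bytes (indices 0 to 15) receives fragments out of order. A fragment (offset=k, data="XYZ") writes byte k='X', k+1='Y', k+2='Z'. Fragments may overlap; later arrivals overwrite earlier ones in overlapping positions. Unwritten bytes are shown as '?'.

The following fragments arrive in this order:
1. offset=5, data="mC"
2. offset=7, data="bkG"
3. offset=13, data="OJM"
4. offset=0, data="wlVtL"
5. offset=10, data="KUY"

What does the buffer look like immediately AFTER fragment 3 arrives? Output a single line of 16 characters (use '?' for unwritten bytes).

Answer: ?????mCbkG???OJM

Derivation:
Fragment 1: offset=5 data="mC" -> buffer=?????mC?????????
Fragment 2: offset=7 data="bkG" -> buffer=?????mCbkG??????
Fragment 3: offset=13 data="OJM" -> buffer=?????mCbkG???OJM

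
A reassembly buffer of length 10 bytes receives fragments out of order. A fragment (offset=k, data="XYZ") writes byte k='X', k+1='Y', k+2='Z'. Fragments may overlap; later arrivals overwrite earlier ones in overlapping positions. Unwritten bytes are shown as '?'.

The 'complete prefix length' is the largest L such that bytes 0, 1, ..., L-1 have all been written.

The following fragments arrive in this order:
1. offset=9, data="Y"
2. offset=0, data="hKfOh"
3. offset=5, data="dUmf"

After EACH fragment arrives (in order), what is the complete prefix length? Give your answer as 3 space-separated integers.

Fragment 1: offset=9 data="Y" -> buffer=?????????Y -> prefix_len=0
Fragment 2: offset=0 data="hKfOh" -> buffer=hKfOh????Y -> prefix_len=5
Fragment 3: offset=5 data="dUmf" -> buffer=hKfOhdUmfY -> prefix_len=10

Answer: 0 5 10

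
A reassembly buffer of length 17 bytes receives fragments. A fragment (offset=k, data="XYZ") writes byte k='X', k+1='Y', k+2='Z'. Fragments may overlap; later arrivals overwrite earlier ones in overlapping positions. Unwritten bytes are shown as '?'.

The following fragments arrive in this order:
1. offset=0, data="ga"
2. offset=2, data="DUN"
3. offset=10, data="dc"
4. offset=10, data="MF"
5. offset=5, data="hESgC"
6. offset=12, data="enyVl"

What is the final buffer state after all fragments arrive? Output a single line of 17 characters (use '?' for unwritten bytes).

Fragment 1: offset=0 data="ga" -> buffer=ga???????????????
Fragment 2: offset=2 data="DUN" -> buffer=gaDUN????????????
Fragment 3: offset=10 data="dc" -> buffer=gaDUN?????dc?????
Fragment 4: offset=10 data="MF" -> buffer=gaDUN?????MF?????
Fragment 5: offset=5 data="hESgC" -> buffer=gaDUNhESgCMF?????
Fragment 6: offset=12 data="enyVl" -> buffer=gaDUNhESgCMFenyVl

Answer: gaDUNhESgCMFenyVl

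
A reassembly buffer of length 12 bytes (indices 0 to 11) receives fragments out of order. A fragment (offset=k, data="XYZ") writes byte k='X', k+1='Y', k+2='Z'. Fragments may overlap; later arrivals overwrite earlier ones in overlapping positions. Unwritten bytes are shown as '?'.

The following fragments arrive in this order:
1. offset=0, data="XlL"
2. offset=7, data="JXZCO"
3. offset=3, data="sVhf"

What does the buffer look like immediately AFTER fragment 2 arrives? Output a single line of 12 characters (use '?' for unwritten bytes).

Answer: XlL????JXZCO

Derivation:
Fragment 1: offset=0 data="XlL" -> buffer=XlL?????????
Fragment 2: offset=7 data="JXZCO" -> buffer=XlL????JXZCO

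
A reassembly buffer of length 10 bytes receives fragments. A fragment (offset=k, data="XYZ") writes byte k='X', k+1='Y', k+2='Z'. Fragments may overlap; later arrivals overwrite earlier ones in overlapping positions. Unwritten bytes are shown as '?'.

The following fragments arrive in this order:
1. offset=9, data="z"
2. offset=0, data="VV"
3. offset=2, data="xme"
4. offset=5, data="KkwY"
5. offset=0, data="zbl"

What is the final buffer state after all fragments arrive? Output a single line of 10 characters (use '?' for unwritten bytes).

Answer: zblmeKkwYz

Derivation:
Fragment 1: offset=9 data="z" -> buffer=?????????z
Fragment 2: offset=0 data="VV" -> buffer=VV???????z
Fragment 3: offset=2 data="xme" -> buffer=VVxme????z
Fragment 4: offset=5 data="KkwY" -> buffer=VVxmeKkwYz
Fragment 5: offset=0 data="zbl" -> buffer=zblmeKkwYz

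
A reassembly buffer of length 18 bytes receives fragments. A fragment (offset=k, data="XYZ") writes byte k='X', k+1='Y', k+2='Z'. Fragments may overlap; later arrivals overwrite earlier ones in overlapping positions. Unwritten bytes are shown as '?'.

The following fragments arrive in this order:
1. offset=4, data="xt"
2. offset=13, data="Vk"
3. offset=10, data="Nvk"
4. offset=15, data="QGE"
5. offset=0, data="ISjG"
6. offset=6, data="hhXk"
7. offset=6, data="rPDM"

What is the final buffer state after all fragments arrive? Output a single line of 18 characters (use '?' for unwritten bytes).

Answer: ISjGxtrPDMNvkVkQGE

Derivation:
Fragment 1: offset=4 data="xt" -> buffer=????xt????????????
Fragment 2: offset=13 data="Vk" -> buffer=????xt???????Vk???
Fragment 3: offset=10 data="Nvk" -> buffer=????xt????NvkVk???
Fragment 4: offset=15 data="QGE" -> buffer=????xt????NvkVkQGE
Fragment 5: offset=0 data="ISjG" -> buffer=ISjGxt????NvkVkQGE
Fragment 6: offset=6 data="hhXk" -> buffer=ISjGxthhXkNvkVkQGE
Fragment 7: offset=6 data="rPDM" -> buffer=ISjGxtrPDMNvkVkQGE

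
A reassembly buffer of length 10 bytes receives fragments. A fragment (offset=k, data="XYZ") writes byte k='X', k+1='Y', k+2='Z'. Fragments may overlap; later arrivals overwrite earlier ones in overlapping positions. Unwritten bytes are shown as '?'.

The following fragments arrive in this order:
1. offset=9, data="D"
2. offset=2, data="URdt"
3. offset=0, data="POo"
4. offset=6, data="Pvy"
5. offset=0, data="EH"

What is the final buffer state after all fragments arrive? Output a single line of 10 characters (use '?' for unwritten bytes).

Fragment 1: offset=9 data="D" -> buffer=?????????D
Fragment 2: offset=2 data="URdt" -> buffer=??URdt???D
Fragment 3: offset=0 data="POo" -> buffer=POoRdt???D
Fragment 4: offset=6 data="Pvy" -> buffer=POoRdtPvyD
Fragment 5: offset=0 data="EH" -> buffer=EHoRdtPvyD

Answer: EHoRdtPvyD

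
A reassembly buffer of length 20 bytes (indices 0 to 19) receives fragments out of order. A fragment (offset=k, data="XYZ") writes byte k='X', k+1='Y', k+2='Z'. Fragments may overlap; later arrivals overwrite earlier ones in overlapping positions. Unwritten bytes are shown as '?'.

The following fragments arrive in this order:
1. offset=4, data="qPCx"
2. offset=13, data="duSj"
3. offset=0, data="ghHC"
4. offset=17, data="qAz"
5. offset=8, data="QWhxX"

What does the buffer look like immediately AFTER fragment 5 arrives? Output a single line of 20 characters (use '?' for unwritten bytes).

Fragment 1: offset=4 data="qPCx" -> buffer=????qPCx????????????
Fragment 2: offset=13 data="duSj" -> buffer=????qPCx?????duSj???
Fragment 3: offset=0 data="ghHC" -> buffer=ghHCqPCx?????duSj???
Fragment 4: offset=17 data="qAz" -> buffer=ghHCqPCx?????duSjqAz
Fragment 5: offset=8 data="QWhxX" -> buffer=ghHCqPCxQWhxXduSjqAz

Answer: ghHCqPCxQWhxXduSjqAz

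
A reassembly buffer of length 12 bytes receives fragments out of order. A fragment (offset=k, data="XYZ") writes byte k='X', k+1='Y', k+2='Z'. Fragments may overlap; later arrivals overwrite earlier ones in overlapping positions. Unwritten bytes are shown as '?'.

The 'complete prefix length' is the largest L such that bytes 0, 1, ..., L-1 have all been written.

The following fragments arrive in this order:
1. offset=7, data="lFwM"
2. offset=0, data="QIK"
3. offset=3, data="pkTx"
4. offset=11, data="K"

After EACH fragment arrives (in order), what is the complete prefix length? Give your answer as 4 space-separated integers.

Answer: 0 3 11 12

Derivation:
Fragment 1: offset=7 data="lFwM" -> buffer=???????lFwM? -> prefix_len=0
Fragment 2: offset=0 data="QIK" -> buffer=QIK????lFwM? -> prefix_len=3
Fragment 3: offset=3 data="pkTx" -> buffer=QIKpkTxlFwM? -> prefix_len=11
Fragment 4: offset=11 data="K" -> buffer=QIKpkTxlFwMK -> prefix_len=12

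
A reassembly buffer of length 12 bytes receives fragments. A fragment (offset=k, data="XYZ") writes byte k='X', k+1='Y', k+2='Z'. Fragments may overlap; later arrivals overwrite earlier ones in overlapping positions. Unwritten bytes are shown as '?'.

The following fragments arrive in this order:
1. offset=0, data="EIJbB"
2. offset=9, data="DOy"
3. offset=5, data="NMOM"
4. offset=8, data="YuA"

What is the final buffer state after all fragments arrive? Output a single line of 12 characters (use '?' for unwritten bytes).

Answer: EIJbBNMOYuAy

Derivation:
Fragment 1: offset=0 data="EIJbB" -> buffer=EIJbB???????
Fragment 2: offset=9 data="DOy" -> buffer=EIJbB????DOy
Fragment 3: offset=5 data="NMOM" -> buffer=EIJbBNMOMDOy
Fragment 4: offset=8 data="YuA" -> buffer=EIJbBNMOYuAy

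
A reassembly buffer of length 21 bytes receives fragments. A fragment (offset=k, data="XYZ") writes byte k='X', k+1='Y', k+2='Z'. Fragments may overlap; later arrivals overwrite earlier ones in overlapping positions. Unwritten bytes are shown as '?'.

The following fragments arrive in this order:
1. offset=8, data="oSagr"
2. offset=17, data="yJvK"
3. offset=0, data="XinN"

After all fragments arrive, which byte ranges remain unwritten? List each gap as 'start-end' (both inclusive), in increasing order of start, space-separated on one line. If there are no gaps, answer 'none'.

Fragment 1: offset=8 len=5
Fragment 2: offset=17 len=4
Fragment 3: offset=0 len=4
Gaps: 4-7 13-16

Answer: 4-7 13-16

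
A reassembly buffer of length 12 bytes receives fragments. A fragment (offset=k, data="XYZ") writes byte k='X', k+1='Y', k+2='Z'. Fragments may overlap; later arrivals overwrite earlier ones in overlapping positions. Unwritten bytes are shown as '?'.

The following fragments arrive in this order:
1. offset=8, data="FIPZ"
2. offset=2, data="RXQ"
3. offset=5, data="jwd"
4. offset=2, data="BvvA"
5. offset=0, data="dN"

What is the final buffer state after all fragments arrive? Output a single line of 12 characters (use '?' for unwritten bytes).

Fragment 1: offset=8 data="FIPZ" -> buffer=????????FIPZ
Fragment 2: offset=2 data="RXQ" -> buffer=??RXQ???FIPZ
Fragment 3: offset=5 data="jwd" -> buffer=??RXQjwdFIPZ
Fragment 4: offset=2 data="BvvA" -> buffer=??BvvAwdFIPZ
Fragment 5: offset=0 data="dN" -> buffer=dNBvvAwdFIPZ

Answer: dNBvvAwdFIPZ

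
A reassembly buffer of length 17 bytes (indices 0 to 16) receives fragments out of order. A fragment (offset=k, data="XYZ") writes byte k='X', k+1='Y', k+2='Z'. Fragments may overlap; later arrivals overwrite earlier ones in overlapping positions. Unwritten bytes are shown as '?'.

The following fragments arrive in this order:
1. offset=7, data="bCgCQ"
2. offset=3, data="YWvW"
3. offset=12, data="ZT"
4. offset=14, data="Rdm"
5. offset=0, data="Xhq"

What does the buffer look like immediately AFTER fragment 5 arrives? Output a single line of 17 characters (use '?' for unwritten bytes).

Fragment 1: offset=7 data="bCgCQ" -> buffer=???????bCgCQ?????
Fragment 2: offset=3 data="YWvW" -> buffer=???YWvWbCgCQ?????
Fragment 3: offset=12 data="ZT" -> buffer=???YWvWbCgCQZT???
Fragment 4: offset=14 data="Rdm" -> buffer=???YWvWbCgCQZTRdm
Fragment 5: offset=0 data="Xhq" -> buffer=XhqYWvWbCgCQZTRdm

Answer: XhqYWvWbCgCQZTRdm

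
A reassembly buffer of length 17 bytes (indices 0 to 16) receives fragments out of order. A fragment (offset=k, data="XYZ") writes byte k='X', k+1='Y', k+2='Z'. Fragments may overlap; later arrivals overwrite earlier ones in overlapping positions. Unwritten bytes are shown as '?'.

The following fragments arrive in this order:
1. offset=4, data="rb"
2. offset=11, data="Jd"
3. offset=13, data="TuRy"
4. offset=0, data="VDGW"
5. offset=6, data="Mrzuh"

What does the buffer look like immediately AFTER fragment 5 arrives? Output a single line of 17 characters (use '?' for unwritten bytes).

Answer: VDGWrbMrzuhJdTuRy

Derivation:
Fragment 1: offset=4 data="rb" -> buffer=????rb???????????
Fragment 2: offset=11 data="Jd" -> buffer=????rb?????Jd????
Fragment 3: offset=13 data="TuRy" -> buffer=????rb?????JdTuRy
Fragment 4: offset=0 data="VDGW" -> buffer=VDGWrb?????JdTuRy
Fragment 5: offset=6 data="Mrzuh" -> buffer=VDGWrbMrzuhJdTuRy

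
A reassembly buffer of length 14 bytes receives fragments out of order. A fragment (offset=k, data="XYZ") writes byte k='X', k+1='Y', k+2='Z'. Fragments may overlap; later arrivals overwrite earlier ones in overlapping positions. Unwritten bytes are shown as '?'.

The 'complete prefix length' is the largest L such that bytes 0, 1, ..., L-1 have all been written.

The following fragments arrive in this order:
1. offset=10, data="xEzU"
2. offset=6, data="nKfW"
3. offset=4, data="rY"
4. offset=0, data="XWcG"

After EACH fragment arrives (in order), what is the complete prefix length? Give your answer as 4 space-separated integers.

Fragment 1: offset=10 data="xEzU" -> buffer=??????????xEzU -> prefix_len=0
Fragment 2: offset=6 data="nKfW" -> buffer=??????nKfWxEzU -> prefix_len=0
Fragment 3: offset=4 data="rY" -> buffer=????rYnKfWxEzU -> prefix_len=0
Fragment 4: offset=0 data="XWcG" -> buffer=XWcGrYnKfWxEzU -> prefix_len=14

Answer: 0 0 0 14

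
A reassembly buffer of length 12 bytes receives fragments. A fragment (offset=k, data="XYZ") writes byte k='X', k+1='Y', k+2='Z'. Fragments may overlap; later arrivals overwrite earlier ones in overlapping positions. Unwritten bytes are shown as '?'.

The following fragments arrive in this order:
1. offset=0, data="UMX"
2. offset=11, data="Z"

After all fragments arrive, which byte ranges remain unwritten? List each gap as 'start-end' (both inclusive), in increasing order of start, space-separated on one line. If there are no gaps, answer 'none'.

Fragment 1: offset=0 len=3
Fragment 2: offset=11 len=1
Gaps: 3-10

Answer: 3-10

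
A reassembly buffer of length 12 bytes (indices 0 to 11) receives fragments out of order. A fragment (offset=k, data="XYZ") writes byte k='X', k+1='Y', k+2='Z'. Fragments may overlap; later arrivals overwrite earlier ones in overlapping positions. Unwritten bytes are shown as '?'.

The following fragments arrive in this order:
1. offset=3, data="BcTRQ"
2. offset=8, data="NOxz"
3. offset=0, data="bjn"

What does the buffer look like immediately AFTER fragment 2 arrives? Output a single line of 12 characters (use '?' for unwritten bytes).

Fragment 1: offset=3 data="BcTRQ" -> buffer=???BcTRQ????
Fragment 2: offset=8 data="NOxz" -> buffer=???BcTRQNOxz

Answer: ???BcTRQNOxz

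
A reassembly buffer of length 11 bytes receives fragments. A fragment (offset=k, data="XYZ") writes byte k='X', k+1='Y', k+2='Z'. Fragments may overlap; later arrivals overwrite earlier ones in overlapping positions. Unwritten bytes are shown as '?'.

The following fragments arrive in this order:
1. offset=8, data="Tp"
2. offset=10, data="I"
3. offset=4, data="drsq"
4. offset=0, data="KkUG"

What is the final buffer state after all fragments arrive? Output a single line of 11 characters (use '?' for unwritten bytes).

Answer: KkUGdrsqTpI

Derivation:
Fragment 1: offset=8 data="Tp" -> buffer=????????Tp?
Fragment 2: offset=10 data="I" -> buffer=????????TpI
Fragment 3: offset=4 data="drsq" -> buffer=????drsqTpI
Fragment 4: offset=0 data="KkUG" -> buffer=KkUGdrsqTpI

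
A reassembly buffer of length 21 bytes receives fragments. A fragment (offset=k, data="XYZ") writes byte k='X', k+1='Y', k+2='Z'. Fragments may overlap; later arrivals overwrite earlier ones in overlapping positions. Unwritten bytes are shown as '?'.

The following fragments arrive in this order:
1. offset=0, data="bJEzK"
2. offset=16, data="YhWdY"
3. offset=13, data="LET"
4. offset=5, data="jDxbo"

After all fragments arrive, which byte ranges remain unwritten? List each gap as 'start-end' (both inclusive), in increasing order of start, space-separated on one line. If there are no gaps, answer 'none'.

Answer: 10-12

Derivation:
Fragment 1: offset=0 len=5
Fragment 2: offset=16 len=5
Fragment 3: offset=13 len=3
Fragment 4: offset=5 len=5
Gaps: 10-12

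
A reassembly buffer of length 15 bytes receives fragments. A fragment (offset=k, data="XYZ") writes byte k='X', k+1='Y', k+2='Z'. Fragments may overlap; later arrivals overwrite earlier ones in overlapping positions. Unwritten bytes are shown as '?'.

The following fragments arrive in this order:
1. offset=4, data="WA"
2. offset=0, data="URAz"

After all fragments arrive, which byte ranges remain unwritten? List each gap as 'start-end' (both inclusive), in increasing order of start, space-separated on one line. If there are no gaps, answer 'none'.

Fragment 1: offset=4 len=2
Fragment 2: offset=0 len=4
Gaps: 6-14

Answer: 6-14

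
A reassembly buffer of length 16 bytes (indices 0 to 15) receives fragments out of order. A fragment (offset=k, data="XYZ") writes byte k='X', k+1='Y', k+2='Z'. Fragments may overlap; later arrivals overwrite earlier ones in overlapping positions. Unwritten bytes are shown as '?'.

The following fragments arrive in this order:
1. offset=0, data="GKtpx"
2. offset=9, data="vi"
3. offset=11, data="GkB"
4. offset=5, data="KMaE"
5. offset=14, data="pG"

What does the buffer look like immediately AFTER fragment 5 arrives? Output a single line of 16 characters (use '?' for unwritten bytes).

Answer: GKtpxKMaEviGkBpG

Derivation:
Fragment 1: offset=0 data="GKtpx" -> buffer=GKtpx???????????
Fragment 2: offset=9 data="vi" -> buffer=GKtpx????vi?????
Fragment 3: offset=11 data="GkB" -> buffer=GKtpx????viGkB??
Fragment 4: offset=5 data="KMaE" -> buffer=GKtpxKMaEviGkB??
Fragment 5: offset=14 data="pG" -> buffer=GKtpxKMaEviGkBpG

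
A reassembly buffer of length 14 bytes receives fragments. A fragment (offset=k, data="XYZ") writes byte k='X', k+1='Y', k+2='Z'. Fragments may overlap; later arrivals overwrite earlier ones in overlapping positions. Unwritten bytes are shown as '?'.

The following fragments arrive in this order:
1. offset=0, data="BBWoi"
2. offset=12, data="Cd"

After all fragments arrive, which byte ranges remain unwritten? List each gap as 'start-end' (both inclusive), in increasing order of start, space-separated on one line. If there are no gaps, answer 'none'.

Fragment 1: offset=0 len=5
Fragment 2: offset=12 len=2
Gaps: 5-11

Answer: 5-11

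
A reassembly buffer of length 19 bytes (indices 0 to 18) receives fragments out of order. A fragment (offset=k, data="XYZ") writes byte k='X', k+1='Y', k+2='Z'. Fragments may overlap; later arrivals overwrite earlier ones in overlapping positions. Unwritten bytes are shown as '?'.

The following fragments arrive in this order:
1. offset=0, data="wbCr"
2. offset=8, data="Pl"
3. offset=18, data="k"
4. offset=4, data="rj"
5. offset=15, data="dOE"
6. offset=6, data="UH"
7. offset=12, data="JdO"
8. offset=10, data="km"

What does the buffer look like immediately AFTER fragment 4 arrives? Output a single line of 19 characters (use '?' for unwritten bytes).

Fragment 1: offset=0 data="wbCr" -> buffer=wbCr???????????????
Fragment 2: offset=8 data="Pl" -> buffer=wbCr????Pl?????????
Fragment 3: offset=18 data="k" -> buffer=wbCr????Pl????????k
Fragment 4: offset=4 data="rj" -> buffer=wbCrrj??Pl????????k

Answer: wbCrrj??Pl????????k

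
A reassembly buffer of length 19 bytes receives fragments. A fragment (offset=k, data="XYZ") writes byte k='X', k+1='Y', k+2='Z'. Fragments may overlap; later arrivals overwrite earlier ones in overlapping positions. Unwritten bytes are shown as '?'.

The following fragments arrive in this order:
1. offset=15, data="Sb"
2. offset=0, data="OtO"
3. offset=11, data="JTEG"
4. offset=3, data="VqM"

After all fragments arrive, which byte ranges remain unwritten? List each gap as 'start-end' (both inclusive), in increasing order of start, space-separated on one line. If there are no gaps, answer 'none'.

Answer: 6-10 17-18

Derivation:
Fragment 1: offset=15 len=2
Fragment 2: offset=0 len=3
Fragment 3: offset=11 len=4
Fragment 4: offset=3 len=3
Gaps: 6-10 17-18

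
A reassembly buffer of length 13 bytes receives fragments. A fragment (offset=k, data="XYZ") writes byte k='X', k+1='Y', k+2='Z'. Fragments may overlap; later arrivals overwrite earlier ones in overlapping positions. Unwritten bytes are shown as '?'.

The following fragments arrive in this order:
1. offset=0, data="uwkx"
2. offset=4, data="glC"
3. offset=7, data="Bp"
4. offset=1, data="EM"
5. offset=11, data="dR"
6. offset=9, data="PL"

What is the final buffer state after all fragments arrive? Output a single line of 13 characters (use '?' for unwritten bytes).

Answer: uEMxglCBpPLdR

Derivation:
Fragment 1: offset=0 data="uwkx" -> buffer=uwkx?????????
Fragment 2: offset=4 data="glC" -> buffer=uwkxglC??????
Fragment 3: offset=7 data="Bp" -> buffer=uwkxglCBp????
Fragment 4: offset=1 data="EM" -> buffer=uEMxglCBp????
Fragment 5: offset=11 data="dR" -> buffer=uEMxglCBp??dR
Fragment 6: offset=9 data="PL" -> buffer=uEMxglCBpPLdR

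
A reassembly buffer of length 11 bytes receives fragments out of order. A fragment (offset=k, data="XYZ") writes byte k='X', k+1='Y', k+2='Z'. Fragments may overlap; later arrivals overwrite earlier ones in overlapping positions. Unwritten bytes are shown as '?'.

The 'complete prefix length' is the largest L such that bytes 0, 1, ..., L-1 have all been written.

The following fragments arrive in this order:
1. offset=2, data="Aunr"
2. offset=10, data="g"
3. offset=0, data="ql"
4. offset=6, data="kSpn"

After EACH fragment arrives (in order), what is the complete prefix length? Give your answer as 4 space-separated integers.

Answer: 0 0 6 11

Derivation:
Fragment 1: offset=2 data="Aunr" -> buffer=??Aunr????? -> prefix_len=0
Fragment 2: offset=10 data="g" -> buffer=??Aunr????g -> prefix_len=0
Fragment 3: offset=0 data="ql" -> buffer=qlAunr????g -> prefix_len=6
Fragment 4: offset=6 data="kSpn" -> buffer=qlAunrkSpng -> prefix_len=11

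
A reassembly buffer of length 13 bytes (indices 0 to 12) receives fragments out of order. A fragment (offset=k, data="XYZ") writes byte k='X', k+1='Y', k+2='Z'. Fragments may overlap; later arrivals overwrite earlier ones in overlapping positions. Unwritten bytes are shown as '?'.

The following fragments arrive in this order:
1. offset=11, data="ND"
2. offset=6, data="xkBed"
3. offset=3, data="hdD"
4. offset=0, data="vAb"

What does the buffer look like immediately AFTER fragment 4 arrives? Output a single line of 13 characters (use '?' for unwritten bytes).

Answer: vAbhdDxkBedND

Derivation:
Fragment 1: offset=11 data="ND" -> buffer=???????????ND
Fragment 2: offset=6 data="xkBed" -> buffer=??????xkBedND
Fragment 3: offset=3 data="hdD" -> buffer=???hdDxkBedND
Fragment 4: offset=0 data="vAb" -> buffer=vAbhdDxkBedND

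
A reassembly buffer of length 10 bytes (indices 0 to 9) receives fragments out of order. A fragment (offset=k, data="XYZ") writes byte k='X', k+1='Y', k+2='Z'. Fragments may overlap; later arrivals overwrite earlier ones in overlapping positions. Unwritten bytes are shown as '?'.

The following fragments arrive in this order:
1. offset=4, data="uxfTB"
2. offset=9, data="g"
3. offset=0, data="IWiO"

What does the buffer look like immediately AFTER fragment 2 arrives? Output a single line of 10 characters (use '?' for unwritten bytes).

Fragment 1: offset=4 data="uxfTB" -> buffer=????uxfTB?
Fragment 2: offset=9 data="g" -> buffer=????uxfTBg

Answer: ????uxfTBg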